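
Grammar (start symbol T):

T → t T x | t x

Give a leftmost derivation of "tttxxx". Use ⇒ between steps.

T ⇒ tTx   [T → t T x]
tTx ⇒ ttTxx   [T → t T x]
ttTxx ⇒ tttxxx   [T → t x]

T ⇒ tTx ⇒ ttTxx ⇒ tttxxx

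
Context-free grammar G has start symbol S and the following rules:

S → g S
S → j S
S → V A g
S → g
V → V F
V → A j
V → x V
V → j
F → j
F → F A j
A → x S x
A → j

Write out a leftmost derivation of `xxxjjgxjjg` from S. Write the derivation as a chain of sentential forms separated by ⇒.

S⇒VAg⇒AjAg⇒xSxjAg⇒xVAgxjAg⇒xxVAgxjAg⇒xxxVAgxjAg⇒xxxjAgxjAg⇒xxxjjgxjAg⇒xxxjjgxjjg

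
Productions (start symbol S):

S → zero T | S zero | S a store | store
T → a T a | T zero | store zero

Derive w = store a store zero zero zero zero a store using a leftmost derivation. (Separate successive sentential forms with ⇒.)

S ⇒ S a store   [S → S a store]
S a store ⇒ S zero a store   [S → S zero]
S zero a store ⇒ S zero zero a store   [S → S zero]
S zero zero a store ⇒ S zero zero zero a store   [S → S zero]
S zero zero zero a store ⇒ S zero zero zero zero a store   [S → S zero]
S zero zero zero zero a store ⇒ S a store zero zero zero zero a store   [S → S a store]
S a store zero zero zero zero a store ⇒ store a store zero zero zero zero a store   [S → store]

S ⇒ S a store ⇒ S zero a store ⇒ S zero zero a store ⇒ S zero zero zero a store ⇒ S zero zero zero zero a store ⇒ S a store zero zero zero zero a store ⇒ store a store zero zero zero zero a store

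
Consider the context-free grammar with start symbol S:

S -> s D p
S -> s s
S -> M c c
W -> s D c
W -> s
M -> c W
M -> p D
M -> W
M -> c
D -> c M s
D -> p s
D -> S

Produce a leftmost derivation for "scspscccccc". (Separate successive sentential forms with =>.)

S => Mcc   [S -> M c c]
Mcc => Wcc   [M -> W]
Wcc => sDccc   [W -> s D c]
sDccc => sSccc   [D -> S]
sSccc => sMccccc   [S -> M c c]
sMccccc => scWccccc   [M -> c W]
scWccccc => scsDcccccc   [W -> s D c]
scsDcccccc => scspscccccc   [D -> p s]

S=>Mcc=>Wcc=>sDccc=>sSccc=>sMccccc=>scWccccc=>scsDcccccc=>scspscccccc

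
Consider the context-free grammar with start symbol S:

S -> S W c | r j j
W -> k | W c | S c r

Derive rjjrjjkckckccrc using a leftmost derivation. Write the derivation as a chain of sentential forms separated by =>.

S=>SWc=>rjjWc=>rjjScrc=>rjjSWccrc=>rjjSWcWccrc=>rjjSWcWcWccrc=>rjjrjjWcWcWccrc=>rjjrjjkcWcWccrc=>rjjrjjkckcWccrc=>rjjrjjkckckccrc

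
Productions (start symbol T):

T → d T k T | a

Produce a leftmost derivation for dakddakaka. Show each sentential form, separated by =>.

T => dTkT   [T → d T k T]
dTkT => dakT   [T → a]
dakT => dakdTkT   [T → d T k T]
dakdTkT => dakddTkTkT   [T → d T k T]
dakddTkTkT => dakddakTkT   [T → a]
dakddakTkT => dakddakakT   [T → a]
dakddakakT => dakddakaka   [T → a]

T => dTkT => dakT => dakdTkT => dakddTkTkT => dakddakTkT => dakddakakT => dakddakaka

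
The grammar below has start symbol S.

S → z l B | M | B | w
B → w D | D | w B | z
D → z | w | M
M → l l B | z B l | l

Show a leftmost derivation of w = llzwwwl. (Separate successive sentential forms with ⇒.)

S ⇒ M ⇒ llB ⇒ llD ⇒ llM ⇒ llzBl ⇒ llzwBl ⇒ llzwwDl ⇒ llzwwwl

S ⇒ M   [S → M]
M ⇒ llB   [M → l l B]
llB ⇒ llD   [B → D]
llD ⇒ llM   [D → M]
llM ⇒ llzBl   [M → z B l]
llzBl ⇒ llzwBl   [B → w B]
llzwBl ⇒ llzwwDl   [B → w D]
llzwwDl ⇒ llzwwwl   [D → w]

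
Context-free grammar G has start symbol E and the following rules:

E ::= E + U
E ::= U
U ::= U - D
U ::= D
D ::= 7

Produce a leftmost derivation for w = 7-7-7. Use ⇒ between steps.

E ⇒ U   [E ::= U]
U ⇒ U-D   [U ::= U - D]
U-D ⇒ U-D-D   [U ::= U - D]
U-D-D ⇒ D-D-D   [U ::= D]
D-D-D ⇒ 7-D-D   [D ::= 7]
7-D-D ⇒ 7-7-D   [D ::= 7]
7-7-D ⇒ 7-7-7   [D ::= 7]

E⇒U⇒U-D⇒U-D-D⇒D-D-D⇒7-D-D⇒7-7-D⇒7-7-7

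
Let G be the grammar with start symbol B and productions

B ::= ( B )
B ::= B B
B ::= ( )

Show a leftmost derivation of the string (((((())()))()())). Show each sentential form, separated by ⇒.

B ⇒ (B) ⇒ ((B)) ⇒ ((BB)) ⇒ ((BBB)) ⇒ (((B)BB)) ⇒ ((((B))BB)) ⇒ ((((BB))BB)) ⇒ (((((B)B))BB)) ⇒ (((((())B))BB)) ⇒ (((((())()))BB)) ⇒ (((((())()))()B)) ⇒ (((((())()))()()))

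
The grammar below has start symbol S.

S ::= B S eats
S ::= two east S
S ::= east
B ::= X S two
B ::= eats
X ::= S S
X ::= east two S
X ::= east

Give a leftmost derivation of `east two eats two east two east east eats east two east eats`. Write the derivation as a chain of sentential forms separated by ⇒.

S ⇒ B S eats   [S ::= B S eats]
B S eats ⇒ X S two S eats   [B ::= X S two]
X S two S eats ⇒ east two S S two S eats   [X ::= east two S]
east two S S two S eats ⇒ east two B S eats S two S eats   [S ::= B S eats]
east two B S eats S two S eats ⇒ east two eats S eats S two S eats   [B ::= eats]
east two eats S eats S two S eats ⇒ east two eats two east S eats S two S eats   [S ::= two east S]
east two eats two east S eats S two S eats ⇒ east two eats two east two east S eats S two S eats   [S ::= two east S]
east two eats two east two east S eats S two S eats ⇒ east two eats two east two east east eats S two S eats   [S ::= east]
east two eats two east two east east eats S two S eats ⇒ east two eats two east two east east eats east two S eats   [S ::= east]
east two eats two east two east east eats east two S eats ⇒ east two eats two east two east east eats east two east eats   [S ::= east]

S ⇒ B S eats ⇒ X S two S eats ⇒ east two S S two S eats ⇒ east two B S eats S two S eats ⇒ east two eats S eats S two S eats ⇒ east two eats two east S eats S two S eats ⇒ east two eats two east two east S eats S two S eats ⇒ east two eats two east two east east eats S two S eats ⇒ east two eats two east two east east eats east two S eats ⇒ east two eats two east two east east eats east two east eats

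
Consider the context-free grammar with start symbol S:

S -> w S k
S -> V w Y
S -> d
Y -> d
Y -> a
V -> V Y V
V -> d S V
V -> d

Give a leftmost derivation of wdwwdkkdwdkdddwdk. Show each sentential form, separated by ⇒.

S ⇒ wSk ⇒ wVwYk ⇒ wdSVwYk ⇒ wdwSkVwYk ⇒ wdwwSkkVwYk ⇒ wdwwdkkVwYk ⇒ wdwwdkkVYVwYk ⇒ wdwwdkkdSVYVwYk ⇒ wdwwdkkdwSkVYVwYk ⇒ wdwwdkkdwdkVYVwYk ⇒ wdwwdkkdwdkdYVwYk ⇒ wdwwdkkdwdkddVwYk ⇒ wdwwdkkdwdkdddwYk ⇒ wdwwdkkdwdkdddwdk

S ⇒ wSk   [S -> w S k]
wSk ⇒ wVwYk   [S -> V w Y]
wVwYk ⇒ wdSVwYk   [V -> d S V]
wdSVwYk ⇒ wdwSkVwYk   [S -> w S k]
wdwSkVwYk ⇒ wdwwSkkVwYk   [S -> w S k]
wdwwSkkVwYk ⇒ wdwwdkkVwYk   [S -> d]
wdwwdkkVwYk ⇒ wdwwdkkVYVwYk   [V -> V Y V]
wdwwdkkVYVwYk ⇒ wdwwdkkdSVYVwYk   [V -> d S V]
wdwwdkkdSVYVwYk ⇒ wdwwdkkdwSkVYVwYk   [S -> w S k]
wdwwdkkdwSkVYVwYk ⇒ wdwwdkkdwdkVYVwYk   [S -> d]
wdwwdkkdwdkVYVwYk ⇒ wdwwdkkdwdkdYVwYk   [V -> d]
wdwwdkkdwdkdYVwYk ⇒ wdwwdkkdwdkddVwYk   [Y -> d]
wdwwdkkdwdkddVwYk ⇒ wdwwdkkdwdkdddwYk   [V -> d]
wdwwdkkdwdkdddwYk ⇒ wdwwdkkdwdkdddwdk   [Y -> d]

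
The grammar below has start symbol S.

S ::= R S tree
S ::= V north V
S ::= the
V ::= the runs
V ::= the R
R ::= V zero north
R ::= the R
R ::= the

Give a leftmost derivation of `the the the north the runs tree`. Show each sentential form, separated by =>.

S => R S tree => the S tree => the V north V tree => the the R north V tree => the the the north V tree => the the the north the runs tree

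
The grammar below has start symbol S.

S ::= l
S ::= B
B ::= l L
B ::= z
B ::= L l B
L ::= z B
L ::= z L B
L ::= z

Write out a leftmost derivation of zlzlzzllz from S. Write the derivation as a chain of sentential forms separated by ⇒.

S⇒B⇒LlB⇒zBlB⇒zlLlB⇒zlzlB⇒zlzlLlB⇒zlzlzBlB⇒zlzlzzlB⇒zlzlzzllL⇒zlzlzzllz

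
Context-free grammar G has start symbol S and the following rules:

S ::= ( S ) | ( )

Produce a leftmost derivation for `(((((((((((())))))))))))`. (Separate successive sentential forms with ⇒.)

S ⇒ (S)   [S ::= ( S )]
(S) ⇒ ((S))   [S ::= ( S )]
((S)) ⇒ (((S)))   [S ::= ( S )]
(((S))) ⇒ ((((S))))   [S ::= ( S )]
((((S)))) ⇒ (((((S)))))   [S ::= ( S )]
(((((S))))) ⇒ ((((((S))))))   [S ::= ( S )]
((((((S)))))) ⇒ (((((((S)))))))   [S ::= ( S )]
(((((((S))))))) ⇒ ((((((((S))))))))   [S ::= ( S )]
((((((((S)))))))) ⇒ (((((((((S)))))))))   [S ::= ( S )]
(((((((((S))))))))) ⇒ ((((((((((S))))))))))   [S ::= ( S )]
((((((((((S)))))))))) ⇒ (((((((((((S)))))))))))   [S ::= ( S )]
(((((((((((S))))))))))) ⇒ (((((((((((())))))))))))   [S ::= ( )]

S⇒(S)⇒((S))⇒(((S)))⇒((((S))))⇒(((((S)))))⇒((((((S))))))⇒(((((((S)))))))⇒((((((((S))))))))⇒(((((((((S)))))))))⇒((((((((((S))))))))))⇒(((((((((((S)))))))))))⇒(((((((((((())))))))))))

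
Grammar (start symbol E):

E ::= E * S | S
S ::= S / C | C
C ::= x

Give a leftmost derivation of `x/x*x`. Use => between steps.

E => E*S => S*S => S/C*S => C/C*S => x/C*S => x/x*S => x/x*C => x/x*x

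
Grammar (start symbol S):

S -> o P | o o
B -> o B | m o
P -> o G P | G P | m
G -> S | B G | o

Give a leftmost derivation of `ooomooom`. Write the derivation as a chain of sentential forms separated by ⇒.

S ⇒ oP   [S -> o P]
oP ⇒ oGP   [P -> G P]
oGP ⇒ oBGP   [G -> B G]
oBGP ⇒ ooBGP   [B -> o B]
ooBGP ⇒ oooBGP   [B -> o B]
oooBGP ⇒ ooomoGP   [B -> m o]
ooomoGP ⇒ ooomoSP   [G -> S]
ooomoSP ⇒ ooomoooP   [S -> o o]
ooomoooP ⇒ ooomooom   [P -> m]

S ⇒ oP ⇒ oGP ⇒ oBGP ⇒ ooBGP ⇒ oooBGP ⇒ ooomoGP ⇒ ooomoSP ⇒ ooomoooP ⇒ ooomooom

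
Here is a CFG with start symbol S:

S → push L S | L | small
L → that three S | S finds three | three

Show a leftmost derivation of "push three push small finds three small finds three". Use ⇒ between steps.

S ⇒ L   [S → L]
L ⇒ S finds three   [L → S finds three]
S finds three ⇒ push L S finds three   [S → push L S]
push L S finds three ⇒ push three S finds three   [L → three]
push three S finds three ⇒ push three push L S finds three   [S → push L S]
push three push L S finds three ⇒ push three push S finds three S finds three   [L → S finds three]
push three push S finds three S finds three ⇒ push three push small finds three S finds three   [S → small]
push three push small finds three S finds three ⇒ push three push small finds three small finds three   [S → small]

S ⇒ L ⇒ S finds three ⇒ push L S finds three ⇒ push three S finds three ⇒ push three push L S finds three ⇒ push three push S finds three S finds three ⇒ push three push small finds three S finds three ⇒ push three push small finds three small finds three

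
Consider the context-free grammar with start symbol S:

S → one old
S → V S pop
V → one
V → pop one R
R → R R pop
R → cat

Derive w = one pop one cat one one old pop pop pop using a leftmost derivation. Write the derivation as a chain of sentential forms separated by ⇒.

S ⇒ V S pop ⇒ one S pop ⇒ one V S pop pop ⇒ one pop one R S pop pop ⇒ one pop one cat S pop pop ⇒ one pop one cat V S pop pop pop ⇒ one pop one cat one S pop pop pop ⇒ one pop one cat one one old pop pop pop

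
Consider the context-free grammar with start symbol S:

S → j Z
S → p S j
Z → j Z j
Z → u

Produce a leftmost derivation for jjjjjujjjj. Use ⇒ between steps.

S ⇒ jZ ⇒ jjZj ⇒ jjjZjj ⇒ jjjjZjjj ⇒ jjjjjZjjjj ⇒ jjjjjujjjj

S ⇒ jZ   [S → j Z]
jZ ⇒ jjZj   [Z → j Z j]
jjZj ⇒ jjjZjj   [Z → j Z j]
jjjZjj ⇒ jjjjZjjj   [Z → j Z j]
jjjjZjjj ⇒ jjjjjZjjjj   [Z → j Z j]
jjjjjZjjjj ⇒ jjjjjujjjj   [Z → u]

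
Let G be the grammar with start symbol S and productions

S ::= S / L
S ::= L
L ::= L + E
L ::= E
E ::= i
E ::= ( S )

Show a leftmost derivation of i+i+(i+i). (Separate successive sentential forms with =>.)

S=>L=>L+E=>L+E+E=>E+E+E=>i+E+E=>i+i+E=>i+i+(S)=>i+i+(L)=>i+i+(L+E)=>i+i+(E+E)=>i+i+(i+E)=>i+i+(i+i)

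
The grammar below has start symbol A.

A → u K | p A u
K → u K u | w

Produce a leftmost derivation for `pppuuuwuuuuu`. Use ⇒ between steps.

A ⇒ pAu   [A → p A u]
pAu ⇒ ppAuu   [A → p A u]
ppAuu ⇒ pppAuuu   [A → p A u]
pppAuuu ⇒ pppuKuuu   [A → u K]
pppuKuuu ⇒ pppuuKuuuu   [K → u K u]
pppuuKuuuu ⇒ pppuuuKuuuuu   [K → u K u]
pppuuuKuuuuu ⇒ pppuuuwuuuuu   [K → w]

A⇒pAu⇒ppAuu⇒pppAuuu⇒pppuKuuu⇒pppuuKuuuu⇒pppuuuKuuuuu⇒pppuuuwuuuuu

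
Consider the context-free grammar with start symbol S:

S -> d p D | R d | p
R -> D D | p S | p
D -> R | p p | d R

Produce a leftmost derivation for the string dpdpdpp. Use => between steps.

S => dpD => dpdR => dpdpS => dpdpdpD => dpdpdpR => dpdpdpp

S => dpD   [S -> d p D]
dpD => dpdR   [D -> d R]
dpdR => dpdpS   [R -> p S]
dpdpS => dpdpdpD   [S -> d p D]
dpdpdpD => dpdpdpR   [D -> R]
dpdpdpR => dpdpdpp   [R -> p]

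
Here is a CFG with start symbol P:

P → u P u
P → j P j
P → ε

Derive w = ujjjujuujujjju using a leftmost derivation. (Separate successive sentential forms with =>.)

P => uPu   [P → u P u]
uPu => ujPju   [P → j P j]
ujPju => ujjPjju   [P → j P j]
ujjPjju => ujjjPjjju   [P → j P j]
ujjjPjjju => ujjjuPujjju   [P → u P u]
ujjjuPujjju => ujjjujPjujjju   [P → j P j]
ujjjujPjujjju => ujjjujuPujujjju   [P → u P u]
ujjjujuPujujjju => ujjjujuujujjju   [P → ε]

P=>uPu=>ujPju=>ujjPjju=>ujjjPjjju=>ujjjuPujjju=>ujjjujPjujjju=>ujjjujuPujujjju=>ujjjujuujujjju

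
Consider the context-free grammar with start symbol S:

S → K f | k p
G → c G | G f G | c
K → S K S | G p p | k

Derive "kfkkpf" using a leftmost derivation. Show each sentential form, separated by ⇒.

S ⇒ Kf   [S → K f]
Kf ⇒ SKSf   [K → S K S]
SKSf ⇒ KfKSf   [S → K f]
KfKSf ⇒ kfKSf   [K → k]
kfKSf ⇒ kfkSf   [K → k]
kfkSf ⇒ kfkkpf   [S → k p]

S ⇒ Kf ⇒ SKSf ⇒ KfKSf ⇒ kfKSf ⇒ kfkSf ⇒ kfkkpf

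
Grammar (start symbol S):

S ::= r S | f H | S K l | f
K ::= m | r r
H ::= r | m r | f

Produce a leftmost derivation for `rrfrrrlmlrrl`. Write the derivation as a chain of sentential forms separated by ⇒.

S ⇒ rS ⇒ rSKl ⇒ rrSKl ⇒ rrSKlKl ⇒ rrSKlKlKl ⇒ rrfHKlKlKl ⇒ rrfrKlKlKl ⇒ rrfrrrlKlKl ⇒ rrfrrrlmlKl ⇒ rrfrrrlmlrrl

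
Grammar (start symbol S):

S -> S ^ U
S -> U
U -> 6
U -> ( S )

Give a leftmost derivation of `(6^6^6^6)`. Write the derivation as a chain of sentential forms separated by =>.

S => U   [S -> U]
U => (S)   [U -> ( S )]
(S) => (S^U)   [S -> S ^ U]
(S^U) => (S^U^U)   [S -> S ^ U]
(S^U^U) => (S^U^U^U)   [S -> S ^ U]
(S^U^U^U) => (U^U^U^U)   [S -> U]
(U^U^U^U) => (6^U^U^U)   [U -> 6]
(6^U^U^U) => (6^6^U^U)   [U -> 6]
(6^6^U^U) => (6^6^6^U)   [U -> 6]
(6^6^6^U) => (6^6^6^6)   [U -> 6]

S=>U=>(S)=>(S^U)=>(S^U^U)=>(S^U^U^U)=>(U^U^U^U)=>(6^U^U^U)=>(6^6^U^U)=>(6^6^6^U)=>(6^6^6^6)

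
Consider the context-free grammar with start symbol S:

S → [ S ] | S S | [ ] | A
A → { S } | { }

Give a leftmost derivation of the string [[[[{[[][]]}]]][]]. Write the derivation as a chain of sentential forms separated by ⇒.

S ⇒ [S]   [S → [ S ]]
[S] ⇒ [SS]   [S → S S]
[SS] ⇒ [[S]S]   [S → [ S ]]
[[S]S] ⇒ [[[S]]S]   [S → [ S ]]
[[[S]]S] ⇒ [[[[S]]]S]   [S → [ S ]]
[[[[S]]]S] ⇒ [[[[A]]]S]   [S → A]
[[[[A]]]S] ⇒ [[[[{S}]]]S]   [A → { S }]
[[[[{S}]]]S] ⇒ [[[[{[S]}]]]S]   [S → [ S ]]
[[[[{[S]}]]]S] ⇒ [[[[{[SS]}]]]S]   [S → S S]
[[[[{[SS]}]]]S] ⇒ [[[[{[[]S]}]]]S]   [S → [ ]]
[[[[{[[]S]}]]]S] ⇒ [[[[{[[][]]}]]]S]   [S → [ ]]
[[[[{[[][]]}]]]S] ⇒ [[[[{[[][]]}]]][]]   [S → [ ]]

S⇒[S]⇒[SS]⇒[[S]S]⇒[[[S]]S]⇒[[[[S]]]S]⇒[[[[A]]]S]⇒[[[[{S}]]]S]⇒[[[[{[S]}]]]S]⇒[[[[{[SS]}]]]S]⇒[[[[{[[]S]}]]]S]⇒[[[[{[[][]]}]]]S]⇒[[[[{[[][]]}]]][]]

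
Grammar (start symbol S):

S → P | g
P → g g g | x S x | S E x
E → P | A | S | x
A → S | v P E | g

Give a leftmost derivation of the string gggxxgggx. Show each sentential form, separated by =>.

S => P => SEx => PEx => SExEx => PExEx => gggExEx => gggxxEx => gggxxPx => gggxxgggx

S => P   [S → P]
P => SEx   [P → S E x]
SEx => PEx   [S → P]
PEx => SExEx   [P → S E x]
SExEx => PExEx   [S → P]
PExEx => gggExEx   [P → g g g]
gggExEx => gggxxEx   [E → x]
gggxxEx => gggxxPx   [E → P]
gggxxPx => gggxxgggx   [P → g g g]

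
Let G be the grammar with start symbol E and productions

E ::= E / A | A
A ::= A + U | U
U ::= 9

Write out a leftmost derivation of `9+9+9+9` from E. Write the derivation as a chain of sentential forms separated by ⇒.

E⇒A⇒A+U⇒A+U+U⇒A+U+U+U⇒U+U+U+U⇒9+U+U+U⇒9+9+U+U⇒9+9+9+U⇒9+9+9+9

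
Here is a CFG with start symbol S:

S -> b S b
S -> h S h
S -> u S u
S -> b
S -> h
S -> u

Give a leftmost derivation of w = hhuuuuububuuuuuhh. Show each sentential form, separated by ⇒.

S⇒hSh⇒hhShh⇒hhuSuhh⇒hhuuSuuhh⇒hhuuuSuuuhh⇒hhuuuuSuuuuhh⇒hhuuuuuSuuuuuhh⇒hhuuuuubSbuuuuuhh⇒hhuuuuububuuuuuhh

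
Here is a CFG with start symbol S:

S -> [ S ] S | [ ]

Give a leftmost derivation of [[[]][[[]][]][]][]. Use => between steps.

S => [S]S   [S -> [ S ] S]
[S]S => [[S]S]S   [S -> [ S ] S]
[[S]S]S => [[[]]S]S   [S -> [ ]]
[[[]]S]S => [[[]][S]S]S   [S -> [ S ] S]
[[[]][S]S]S => [[[]][[S]S]S]S   [S -> [ S ] S]
[[[]][[S]S]S]S => [[[]][[[]]S]S]S   [S -> [ ]]
[[[]][[[]]S]S]S => [[[]][[[]][]]S]S   [S -> [ ]]
[[[]][[[]][]]S]S => [[[]][[[]][]][]]S   [S -> [ ]]
[[[]][[[]][]][]]S => [[[]][[[]][]][]][]   [S -> [ ]]

S => [S]S => [[S]S]S => [[[]]S]S => [[[]][S]S]S => [[[]][[S]S]S]S => [[[]][[[]]S]S]S => [[[]][[[]][]]S]S => [[[]][[[]][]][]]S => [[[]][[[]][]][]][]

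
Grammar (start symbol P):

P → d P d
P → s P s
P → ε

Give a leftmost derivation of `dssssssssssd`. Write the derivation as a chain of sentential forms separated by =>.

P => dPd   [P → d P d]
dPd => dsPsd   [P → s P s]
dsPsd => dssPssd   [P → s P s]
dssPssd => dsssPsssd   [P → s P s]
dsssPsssd => dssssPssssd   [P → s P s]
dssssPssssd => dsssssPsssssd   [P → s P s]
dsssssPsssssd => dssssssssssd   [P → ε]

P => dPd => dsPsd => dssPssd => dsssPsssd => dssssPssssd => dsssssPsssssd => dssssssssssd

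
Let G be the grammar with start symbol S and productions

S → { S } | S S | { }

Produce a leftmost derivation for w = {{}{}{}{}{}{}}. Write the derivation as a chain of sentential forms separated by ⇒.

S ⇒ {S}   [S → { S }]
{S} ⇒ {SS}   [S → S S]
{SS} ⇒ {SSS}   [S → S S]
{SSS} ⇒ {{}SS}   [S → { }]
{{}SS} ⇒ {{}{}S}   [S → { }]
{{}{}S} ⇒ {{}{}SS}   [S → S S]
{{}{}SS} ⇒ {{}{}SSS}   [S → S S]
{{}{}SSS} ⇒ {{}{}SSSS}   [S → S S]
{{}{}SSSS} ⇒ {{}{}{}SSS}   [S → { }]
{{}{}{}SSS} ⇒ {{}{}{}{}SS}   [S → { }]
{{}{}{}{}SS} ⇒ {{}{}{}{}{}S}   [S → { }]
{{}{}{}{}{}S} ⇒ {{}{}{}{}{}{}}   [S → { }]

S ⇒ {S} ⇒ {SS} ⇒ {SSS} ⇒ {{}SS} ⇒ {{}{}S} ⇒ {{}{}SS} ⇒ {{}{}SSS} ⇒ {{}{}SSSS} ⇒ {{}{}{}SSS} ⇒ {{}{}{}{}SS} ⇒ {{}{}{}{}{}S} ⇒ {{}{}{}{}{}{}}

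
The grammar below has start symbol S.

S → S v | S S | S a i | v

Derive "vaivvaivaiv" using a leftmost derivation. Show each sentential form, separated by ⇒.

S ⇒ SS ⇒ SSS ⇒ SaiSS ⇒ vaiSS ⇒ vaiSaiS ⇒ vaiSSaiS ⇒ vaiSSSaiS ⇒ vaivSSaiS ⇒ vaivSaiSaiS ⇒ vaivvaiSaiS ⇒ vaivvaivaiS ⇒ vaivvaivaiv

S ⇒ SS   [S → S S]
SS ⇒ SSS   [S → S S]
SSS ⇒ SaiSS   [S → S a i]
SaiSS ⇒ vaiSS   [S → v]
vaiSS ⇒ vaiSaiS   [S → S a i]
vaiSaiS ⇒ vaiSSaiS   [S → S S]
vaiSSaiS ⇒ vaiSSSaiS   [S → S S]
vaiSSSaiS ⇒ vaivSSaiS   [S → v]
vaivSSaiS ⇒ vaivSaiSaiS   [S → S a i]
vaivSaiSaiS ⇒ vaivvaiSaiS   [S → v]
vaivvaiSaiS ⇒ vaivvaivaiS   [S → v]
vaivvaivaiS ⇒ vaivvaivaiv   [S → v]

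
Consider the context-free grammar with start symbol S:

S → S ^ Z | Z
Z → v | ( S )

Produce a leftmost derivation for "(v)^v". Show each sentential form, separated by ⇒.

S ⇒ S^Z ⇒ Z^Z ⇒ (S)^Z ⇒ (Z)^Z ⇒ (v)^Z ⇒ (v)^v

S ⇒ S^Z   [S → S ^ Z]
S^Z ⇒ Z^Z   [S → Z]
Z^Z ⇒ (S)^Z   [Z → ( S )]
(S)^Z ⇒ (Z)^Z   [S → Z]
(Z)^Z ⇒ (v)^Z   [Z → v]
(v)^Z ⇒ (v)^v   [Z → v]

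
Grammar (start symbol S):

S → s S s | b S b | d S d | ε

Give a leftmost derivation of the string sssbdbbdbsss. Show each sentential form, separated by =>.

S => sSs   [S → s S s]
sSs => ssSss   [S → s S s]
ssSss => sssSsss   [S → s S s]
sssSsss => sssbSbsss   [S → b S b]
sssbSbsss => sssbdSdbsss   [S → d S d]
sssbdSdbsss => sssbdbSbdbsss   [S → b S b]
sssbdbSbdbsss => sssbdbbdbsss   [S → ε]

S => sSs => ssSss => sssSsss => sssbSbsss => sssbdSdbsss => sssbdbSbdbsss => sssbdbbdbsss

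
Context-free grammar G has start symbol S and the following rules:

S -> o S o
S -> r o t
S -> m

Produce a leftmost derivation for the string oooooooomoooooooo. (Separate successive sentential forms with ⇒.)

S ⇒ oSo ⇒ ooSoo ⇒ oooSooo ⇒ ooooSoooo ⇒ oooooSooooo ⇒ ooooooSoooooo ⇒ oooooooSooooooo ⇒ ooooooooSoooooooo ⇒ oooooooomoooooooo

S ⇒ oSo   [S -> o S o]
oSo ⇒ ooSoo   [S -> o S o]
ooSoo ⇒ oooSooo   [S -> o S o]
oooSooo ⇒ ooooSoooo   [S -> o S o]
ooooSoooo ⇒ oooooSooooo   [S -> o S o]
oooooSooooo ⇒ ooooooSoooooo   [S -> o S o]
ooooooSoooooo ⇒ oooooooSooooooo   [S -> o S o]
oooooooSooooooo ⇒ ooooooooSoooooooo   [S -> o S o]
ooooooooSoooooooo ⇒ oooooooomoooooooo   [S -> m]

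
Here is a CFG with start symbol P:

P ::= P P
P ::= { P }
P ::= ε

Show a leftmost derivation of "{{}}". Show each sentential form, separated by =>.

P => PP => {P}P => {{P}}P => {{}}P => {{}}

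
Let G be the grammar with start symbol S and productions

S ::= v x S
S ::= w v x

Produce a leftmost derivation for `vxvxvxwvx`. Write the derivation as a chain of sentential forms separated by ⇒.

S ⇒ vxS   [S ::= v x S]
vxS ⇒ vxvxS   [S ::= v x S]
vxvxS ⇒ vxvxvxS   [S ::= v x S]
vxvxvxS ⇒ vxvxvxwvx   [S ::= w v x]

S ⇒ vxS ⇒ vxvxS ⇒ vxvxvxS ⇒ vxvxvxwvx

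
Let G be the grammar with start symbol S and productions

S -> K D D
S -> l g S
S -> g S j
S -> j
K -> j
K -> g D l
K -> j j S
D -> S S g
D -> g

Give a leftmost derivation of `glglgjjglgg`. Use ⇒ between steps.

S ⇒ KDD ⇒ gDlDD ⇒ gSSglDD ⇒ glgSSglDD ⇒ glglgSSglDD ⇒ glglgjSglDD ⇒ glglgjjglDD ⇒ glglgjjglgD ⇒ glglgjjglgg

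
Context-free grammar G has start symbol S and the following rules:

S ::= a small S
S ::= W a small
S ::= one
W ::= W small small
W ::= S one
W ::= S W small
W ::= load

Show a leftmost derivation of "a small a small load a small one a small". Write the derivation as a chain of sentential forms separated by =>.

S => a small S => a small a small S => a small a small W a small => a small a small S one a small => a small a small W a small one a small => a small a small load a small one a small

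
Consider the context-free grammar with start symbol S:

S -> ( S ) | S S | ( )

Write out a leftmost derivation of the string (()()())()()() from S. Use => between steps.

S => SS   [S -> S S]
SS => SSS   [S -> S S]
SSS => SSSS   [S -> S S]
SSSS => (S)SSS   [S -> ( S )]
(S)SSS => (SS)SSS   [S -> S S]
(SS)SSS => (SSS)SSS   [S -> S S]
(SSS)SSS => (()SS)SSS   [S -> ( )]
(()SS)SSS => (()()S)SSS   [S -> ( )]
(()()S)SSS => (()()())SSS   [S -> ( )]
(()()())SSS => (()()())()SS   [S -> ( )]
(()()())()SS => (()()())()()S   [S -> ( )]
(()()())()()S => (()()())()()()   [S -> ( )]

S => SS => SSS => SSSS => (S)SSS => (SS)SSS => (SSS)SSS => (()SS)SSS => (()()S)SSS => (()()())SSS => (()()())()SS => (()()())()()S => (()()())()()()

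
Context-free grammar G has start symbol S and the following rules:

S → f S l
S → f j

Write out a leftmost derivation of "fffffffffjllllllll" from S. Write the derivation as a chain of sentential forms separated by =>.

S => fSl   [S → f S l]
fSl => ffSll   [S → f S l]
ffSll => fffSlll   [S → f S l]
fffSlll => ffffSllll   [S → f S l]
ffffSllll => fffffSlllll   [S → f S l]
fffffSlllll => ffffffSllllll   [S → f S l]
ffffffSllllll => fffffffSlllllll   [S → f S l]
fffffffSlllllll => ffffffffSllllllll   [S → f S l]
ffffffffSllllllll => fffffffffjllllllll   [S → f j]

S=>fSl=>ffSll=>fffSlll=>ffffSllll=>fffffSlllll=>ffffffSllllll=>fffffffSlllllll=>ffffffffSllllllll=>fffffffffjllllllll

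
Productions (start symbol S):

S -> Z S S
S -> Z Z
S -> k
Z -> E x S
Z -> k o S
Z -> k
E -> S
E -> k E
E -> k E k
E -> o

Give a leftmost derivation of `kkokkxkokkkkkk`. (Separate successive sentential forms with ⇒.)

S ⇒ ZSS ⇒ ExSSS ⇒ kEkxSSS ⇒ kkEkkxSSS ⇒ kkokkxSSS ⇒ kkokkxZSSSS ⇒ kkokkxkoSSSSS ⇒ kkokkxkoZZSSSS ⇒ kkokkxkokZSSSS ⇒ kkokkxkokkSSSS ⇒ kkokkxkokkkSSS ⇒ kkokkxkokkkkSS ⇒ kkokkxkokkkkkS ⇒ kkokkxkokkkkkk

S ⇒ ZSS   [S -> Z S S]
ZSS ⇒ ExSSS   [Z -> E x S]
ExSSS ⇒ kEkxSSS   [E -> k E k]
kEkxSSS ⇒ kkEkkxSSS   [E -> k E k]
kkEkkxSSS ⇒ kkokkxSSS   [E -> o]
kkokkxSSS ⇒ kkokkxZSSSS   [S -> Z S S]
kkokkxZSSSS ⇒ kkokkxkoSSSSS   [Z -> k o S]
kkokkxkoSSSSS ⇒ kkokkxkoZZSSSS   [S -> Z Z]
kkokkxkoZZSSSS ⇒ kkokkxkokZSSSS   [Z -> k]
kkokkxkokZSSSS ⇒ kkokkxkokkSSSS   [Z -> k]
kkokkxkokkSSSS ⇒ kkokkxkokkkSSS   [S -> k]
kkokkxkokkkSSS ⇒ kkokkxkokkkkSS   [S -> k]
kkokkxkokkkkSS ⇒ kkokkxkokkkkkS   [S -> k]
kkokkxkokkkkkS ⇒ kkokkxkokkkkkk   [S -> k]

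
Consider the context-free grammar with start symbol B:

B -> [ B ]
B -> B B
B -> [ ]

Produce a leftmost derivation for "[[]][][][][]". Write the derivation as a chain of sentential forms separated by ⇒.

B ⇒ BB   [B -> B B]
BB ⇒ BBB   [B -> B B]
BBB ⇒ [B]BB   [B -> [ B ]]
[B]BB ⇒ [[]]BB   [B -> [ ]]
[[]]BB ⇒ [[]]BBB   [B -> B B]
[[]]BBB ⇒ [[]]BBBB   [B -> B B]
[[]]BBBB ⇒ [[]][]BBB   [B -> [ ]]
[[]][]BBB ⇒ [[]][][]BB   [B -> [ ]]
[[]][][]BB ⇒ [[]][][][]B   [B -> [ ]]
[[]][][][]B ⇒ [[]][][][][]   [B -> [ ]]

B⇒BB⇒BBB⇒[B]BB⇒[[]]BB⇒[[]]BBB⇒[[]]BBBB⇒[[]][]BBB⇒[[]][][]BB⇒[[]][][][]B⇒[[]][][][][]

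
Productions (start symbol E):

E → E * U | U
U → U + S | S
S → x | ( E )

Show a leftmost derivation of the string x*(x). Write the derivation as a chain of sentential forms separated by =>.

E=>E*U=>U*U=>S*U=>x*U=>x*S=>x*(E)=>x*(U)=>x*(S)=>x*(x)

E => E*U   [E → E * U]
E*U => U*U   [E → U]
U*U => S*U   [U → S]
S*U => x*U   [S → x]
x*U => x*S   [U → S]
x*S => x*(E)   [S → ( E )]
x*(E) => x*(U)   [E → U]
x*(U) => x*(S)   [U → S]
x*(S) => x*(x)   [S → x]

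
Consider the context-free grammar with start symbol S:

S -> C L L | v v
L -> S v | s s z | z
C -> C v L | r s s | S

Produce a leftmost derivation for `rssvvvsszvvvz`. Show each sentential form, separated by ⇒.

S⇒CLL⇒SLL⇒CLLLL⇒rssLLLL⇒rssSvLLL⇒rssvvvLLL⇒rssvvvsszLL⇒rssvvvsszSvL⇒rssvvvsszvvvL⇒rssvvvsszvvvz

S ⇒ CLL   [S -> C L L]
CLL ⇒ SLL   [C -> S]
SLL ⇒ CLLLL   [S -> C L L]
CLLLL ⇒ rssLLLL   [C -> r s s]
rssLLLL ⇒ rssSvLLL   [L -> S v]
rssSvLLL ⇒ rssvvvLLL   [S -> v v]
rssvvvLLL ⇒ rssvvvsszLL   [L -> s s z]
rssvvvsszLL ⇒ rssvvvsszSvL   [L -> S v]
rssvvvsszSvL ⇒ rssvvvsszvvvL   [S -> v v]
rssvvvsszvvvL ⇒ rssvvvsszvvvz   [L -> z]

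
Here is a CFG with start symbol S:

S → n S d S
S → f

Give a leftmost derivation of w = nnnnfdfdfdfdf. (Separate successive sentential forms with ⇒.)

S⇒nSdS⇒nnSdSdS⇒nnnSdSdSdS⇒nnnnSdSdSdSdS⇒nnnnfdSdSdSdS⇒nnnnfdfdSdSdS⇒nnnnfdfdfdSdS⇒nnnnfdfdfdfdS⇒nnnnfdfdfdfdf

S ⇒ nSdS   [S → n S d S]
nSdS ⇒ nnSdSdS   [S → n S d S]
nnSdSdS ⇒ nnnSdSdSdS   [S → n S d S]
nnnSdSdSdS ⇒ nnnnSdSdSdSdS   [S → n S d S]
nnnnSdSdSdSdS ⇒ nnnnfdSdSdSdS   [S → f]
nnnnfdSdSdSdS ⇒ nnnnfdfdSdSdS   [S → f]
nnnnfdfdSdSdS ⇒ nnnnfdfdfdSdS   [S → f]
nnnnfdfdfdSdS ⇒ nnnnfdfdfdfdS   [S → f]
nnnnfdfdfdfdS ⇒ nnnnfdfdfdfdf   [S → f]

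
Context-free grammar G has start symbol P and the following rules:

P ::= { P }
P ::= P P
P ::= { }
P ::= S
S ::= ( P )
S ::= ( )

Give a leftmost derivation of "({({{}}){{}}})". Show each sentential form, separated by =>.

P => S   [P ::= S]
S => (P)   [S ::= ( P )]
(P) => ({P})   [P ::= { P }]
({P}) => ({PP})   [P ::= P P]
({PP}) => ({SP})   [P ::= S]
({SP}) => ({(P)P})   [S ::= ( P )]
({(P)P}) => ({({P})P})   [P ::= { P }]
({({P})P}) => ({({{}})P})   [P ::= { }]
({({{}})P}) => ({({{}}){P}})   [P ::= { P }]
({({{}}){P}}) => ({({{}}){{}}})   [P ::= { }]

P => S => (P) => ({P}) => ({PP}) => ({SP}) => ({(P)P}) => ({({P})P}) => ({({{}})P}) => ({({{}}){P}}) => ({({{}}){{}}})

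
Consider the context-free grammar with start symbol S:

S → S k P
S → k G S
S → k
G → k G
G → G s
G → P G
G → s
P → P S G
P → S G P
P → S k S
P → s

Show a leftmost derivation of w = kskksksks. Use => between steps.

S => SkP => kGSkP => ksSkP => ksSkPkP => ksSkPkPkP => kskkPkPkP => kskkskPkP => kskkskskP => kskksksks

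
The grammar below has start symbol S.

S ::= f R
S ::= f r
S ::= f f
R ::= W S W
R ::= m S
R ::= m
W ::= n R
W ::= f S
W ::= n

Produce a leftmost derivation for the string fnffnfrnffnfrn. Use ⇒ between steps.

S ⇒ fR ⇒ fWSW ⇒ fnRSW ⇒ fnWSWSW ⇒ fnfSSWSW ⇒ fnffRSWSW ⇒ fnffWSWSWSW ⇒ fnffnSWSWSW ⇒ fnffnfrWSWSW ⇒ fnffnfrnSWSW ⇒ fnffnfrnffWSW ⇒ fnffnfrnffnSW ⇒ fnffnfrnffnfrW ⇒ fnffnfrnffnfrn

S ⇒ fR   [S ::= f R]
fR ⇒ fWSW   [R ::= W S W]
fWSW ⇒ fnRSW   [W ::= n R]
fnRSW ⇒ fnWSWSW   [R ::= W S W]
fnWSWSW ⇒ fnfSSWSW   [W ::= f S]
fnfSSWSW ⇒ fnffRSWSW   [S ::= f R]
fnffRSWSW ⇒ fnffWSWSWSW   [R ::= W S W]
fnffWSWSWSW ⇒ fnffnSWSWSW   [W ::= n]
fnffnSWSWSW ⇒ fnffnfrWSWSW   [S ::= f r]
fnffnfrWSWSW ⇒ fnffnfrnSWSW   [W ::= n]
fnffnfrnSWSW ⇒ fnffnfrnffWSW   [S ::= f f]
fnffnfrnffWSW ⇒ fnffnfrnffnSW   [W ::= n]
fnffnfrnffnSW ⇒ fnffnfrnffnfrW   [S ::= f r]
fnffnfrnffnfrW ⇒ fnffnfrnffnfrn   [W ::= n]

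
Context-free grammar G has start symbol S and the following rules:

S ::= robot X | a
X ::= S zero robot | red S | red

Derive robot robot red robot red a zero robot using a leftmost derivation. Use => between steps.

S => robot X => robot S zero robot => robot robot X zero robot => robot robot red S zero robot => robot robot red robot X zero robot => robot robot red robot red S zero robot => robot robot red robot red a zero robot

S => robot X   [S ::= robot X]
robot X => robot S zero robot   [X ::= S zero robot]
robot S zero robot => robot robot X zero robot   [S ::= robot X]
robot robot X zero robot => robot robot red S zero robot   [X ::= red S]
robot robot red S zero robot => robot robot red robot X zero robot   [S ::= robot X]
robot robot red robot X zero robot => robot robot red robot red S zero robot   [X ::= red S]
robot robot red robot red S zero robot => robot robot red robot red a zero robot   [S ::= a]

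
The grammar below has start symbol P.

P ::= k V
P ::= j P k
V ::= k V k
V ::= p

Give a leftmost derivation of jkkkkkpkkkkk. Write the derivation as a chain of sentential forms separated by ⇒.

P⇒jPk⇒jkVk⇒jkkVkk⇒jkkkVkkk⇒jkkkkVkkkk⇒jkkkkkVkkkkk⇒jkkkkkpkkkkk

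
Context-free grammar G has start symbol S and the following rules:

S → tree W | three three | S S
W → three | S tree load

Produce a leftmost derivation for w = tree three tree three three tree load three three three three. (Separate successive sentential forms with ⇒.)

S ⇒ S S   [S → S S]
S S ⇒ tree W S   [S → tree W]
tree W S ⇒ tree three S   [W → three]
tree three S ⇒ tree three S S   [S → S S]
tree three S S ⇒ tree three tree W S   [S → tree W]
tree three tree W S ⇒ tree three tree S tree load S   [W → S tree load]
tree three tree S tree load S ⇒ tree three tree three three tree load S   [S → three three]
tree three tree three three tree load S ⇒ tree three tree three three tree load S S   [S → S S]
tree three tree three three tree load S S ⇒ tree three tree three three tree load three three S   [S → three three]
tree three tree three three tree load three three S ⇒ tree three tree three three tree load three three three three   [S → three three]

S ⇒ S S ⇒ tree W S ⇒ tree three S ⇒ tree three S S ⇒ tree three tree W S ⇒ tree three tree S tree load S ⇒ tree three tree three three tree load S ⇒ tree three tree three three tree load S S ⇒ tree three tree three three tree load three three S ⇒ tree three tree three three tree load three three three three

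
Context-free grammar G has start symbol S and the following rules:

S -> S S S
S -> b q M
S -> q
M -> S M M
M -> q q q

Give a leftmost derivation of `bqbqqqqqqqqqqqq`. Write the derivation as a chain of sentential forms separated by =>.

S => bqM => bqSMM => bqSSSMM => bqbqMSSMM => bqbqqqqSSMM => bqbqqqqqSMM => bqbqqqqqqMM => bqbqqqqqqqqqM => bqbqqqqqqqqqqqq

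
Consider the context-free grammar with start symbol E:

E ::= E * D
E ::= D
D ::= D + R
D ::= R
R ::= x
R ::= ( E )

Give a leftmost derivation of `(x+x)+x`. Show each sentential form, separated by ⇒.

E ⇒ D ⇒ D+R ⇒ R+R ⇒ (E)+R ⇒ (D)+R ⇒ (D+R)+R ⇒ (R+R)+R ⇒ (x+R)+R ⇒ (x+x)+R ⇒ (x+x)+x

E ⇒ D   [E ::= D]
D ⇒ D+R   [D ::= D + R]
D+R ⇒ R+R   [D ::= R]
R+R ⇒ (E)+R   [R ::= ( E )]
(E)+R ⇒ (D)+R   [E ::= D]
(D)+R ⇒ (D+R)+R   [D ::= D + R]
(D+R)+R ⇒ (R+R)+R   [D ::= R]
(R+R)+R ⇒ (x+R)+R   [R ::= x]
(x+R)+R ⇒ (x+x)+R   [R ::= x]
(x+x)+R ⇒ (x+x)+x   [R ::= x]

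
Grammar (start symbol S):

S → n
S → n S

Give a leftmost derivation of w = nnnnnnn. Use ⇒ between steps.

S ⇒ nS   [S → n S]
nS ⇒ nnS   [S → n S]
nnS ⇒ nnnS   [S → n S]
nnnS ⇒ nnnnS   [S → n S]
nnnnS ⇒ nnnnnS   [S → n S]
nnnnnS ⇒ nnnnnnS   [S → n S]
nnnnnnS ⇒ nnnnnnn   [S → n]

S ⇒ nS ⇒ nnS ⇒ nnnS ⇒ nnnnS ⇒ nnnnnS ⇒ nnnnnnS ⇒ nnnnnnn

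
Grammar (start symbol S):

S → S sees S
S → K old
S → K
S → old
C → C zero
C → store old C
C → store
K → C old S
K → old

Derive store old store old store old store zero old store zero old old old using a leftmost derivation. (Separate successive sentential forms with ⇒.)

S ⇒ K ⇒ C old S ⇒ store old C old S ⇒ store old store old C old S ⇒ store old store old store old C old S ⇒ store old store old store old C zero old S ⇒ store old store old store old store zero old S ⇒ store old store old store old store zero old K old ⇒ store old store old store old store zero old C old S old ⇒ store old store old store old store zero old C zero old S old ⇒ store old store old store old store zero old store zero old S old ⇒ store old store old store old store zero old store zero old old old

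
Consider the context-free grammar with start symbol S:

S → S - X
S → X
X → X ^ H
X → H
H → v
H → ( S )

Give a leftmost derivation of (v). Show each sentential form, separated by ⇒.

S ⇒ X ⇒ H ⇒ (S) ⇒ (X) ⇒ (H) ⇒ (v)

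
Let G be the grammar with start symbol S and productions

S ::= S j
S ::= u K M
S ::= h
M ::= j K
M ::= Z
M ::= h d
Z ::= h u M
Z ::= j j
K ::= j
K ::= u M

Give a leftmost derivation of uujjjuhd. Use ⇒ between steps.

S ⇒ uKM   [S ::= u K M]
uKM ⇒ uuMM   [K ::= u M]
uuMM ⇒ uuZM   [M ::= Z]
uuZM ⇒ uujjM   [Z ::= j j]
uujjM ⇒ uujjjK   [M ::= j K]
uujjjK ⇒ uujjjuM   [K ::= u M]
uujjjuM ⇒ uujjjuhd   [M ::= h d]

S ⇒ uKM ⇒ uuMM ⇒ uuZM ⇒ uujjM ⇒ uujjjK ⇒ uujjjuM ⇒ uujjjuhd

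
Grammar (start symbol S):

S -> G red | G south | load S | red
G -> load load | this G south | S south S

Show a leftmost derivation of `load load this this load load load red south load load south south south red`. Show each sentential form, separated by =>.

S => load S => load load S => load load G red => load load this G south red => load load this this G south south red => load load this this S south S south south red => load load this this load S south S south south red => load load this this load G red south S south south red => load load this this load load load red south S south south red => load load this this load load load red south G south south south red => load load this this load load load red south load load south south south red

S => load S   [S -> load S]
load S => load load S   [S -> load S]
load load S => load load G red   [S -> G red]
load load G red => load load this G south red   [G -> this G south]
load load this G south red => load load this this G south south red   [G -> this G south]
load load this this G south south red => load load this this S south S south south red   [G -> S south S]
load load this this S south S south south red => load load this this load S south S south south red   [S -> load S]
load load this this load S south S south south red => load load this this load G red south S south south red   [S -> G red]
load load this this load G red south S south south red => load load this this load load load red south S south south red   [G -> load load]
load load this this load load load red south S south south red => load load this this load load load red south G south south south red   [S -> G south]
load load this this load load load red south G south south south red => load load this this load load load red south load load south south south red   [G -> load load]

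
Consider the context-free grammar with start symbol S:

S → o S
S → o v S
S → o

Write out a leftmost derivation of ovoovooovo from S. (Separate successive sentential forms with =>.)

S => ovS   [S → o v S]
ovS => ovoS   [S → o S]
ovoS => ovoovS   [S → o v S]
ovoovS => ovoovoS   [S → o S]
ovoovoS => ovoovooS   [S → o S]
ovoovooS => ovoovooovS   [S → o v S]
ovoovooovS => ovoovooovo   [S → o]

S => ovS => ovoS => ovoovS => ovoovoS => ovoovooS => ovoovooovS => ovoovooovo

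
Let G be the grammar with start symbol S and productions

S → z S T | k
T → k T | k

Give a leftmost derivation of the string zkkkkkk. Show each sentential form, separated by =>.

S => zST => zkT => zkkT => zkkkT => zkkkkT => zkkkkkT => zkkkkkk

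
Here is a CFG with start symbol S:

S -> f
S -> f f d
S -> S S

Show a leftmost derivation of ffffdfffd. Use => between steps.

S => SS => SSS => SSSS => SSSSS => fSSSS => ffSSS => ffffdSS => ffffdfS => ffffdfffd

S => SS   [S -> S S]
SS => SSS   [S -> S S]
SSS => SSSS   [S -> S S]
SSSS => SSSSS   [S -> S S]
SSSSS => fSSSS   [S -> f]
fSSSS => ffSSS   [S -> f]
ffSSS => ffffdSS   [S -> f f d]
ffffdSS => ffffdfS   [S -> f]
ffffdfS => ffffdfffd   [S -> f f d]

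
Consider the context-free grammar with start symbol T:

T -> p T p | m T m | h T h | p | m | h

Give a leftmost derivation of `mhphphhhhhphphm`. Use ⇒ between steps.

T ⇒ mTm   [T -> m T m]
mTm ⇒ mhThm   [T -> h T h]
mhThm ⇒ mhpTphm   [T -> p T p]
mhpTphm ⇒ mhphThphm   [T -> h T h]
mhphThphm ⇒ mhphpTphphm   [T -> p T p]
mhphpTphphm ⇒ mhphphThphphm   [T -> h T h]
mhphphThphphm ⇒ mhphphhThhphphm   [T -> h T h]
mhphphhThhphphm ⇒ mhphphhhhhphphm   [T -> h]

T ⇒ mTm ⇒ mhThm ⇒ mhpTphm ⇒ mhphThphm ⇒ mhphpTphphm ⇒ mhphphThphphm ⇒ mhphphhThhphphm ⇒ mhphphhhhhphphm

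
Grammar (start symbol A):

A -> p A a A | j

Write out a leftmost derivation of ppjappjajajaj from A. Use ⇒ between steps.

A⇒pAaA⇒ppAaAaA⇒ppjaAaA⇒ppjapAaAaA⇒ppjappAaAaAaA⇒ppjappjaAaAaA⇒ppjappjajaAaA⇒ppjappjajajaA⇒ppjappjajajaj

A ⇒ pAaA   [A -> p A a A]
pAaA ⇒ ppAaAaA   [A -> p A a A]
ppAaAaA ⇒ ppjaAaA   [A -> j]
ppjaAaA ⇒ ppjapAaAaA   [A -> p A a A]
ppjapAaAaA ⇒ ppjappAaAaAaA   [A -> p A a A]
ppjappAaAaAaA ⇒ ppjappjaAaAaA   [A -> j]
ppjappjaAaAaA ⇒ ppjappjajaAaA   [A -> j]
ppjappjajaAaA ⇒ ppjappjajajaA   [A -> j]
ppjappjajajaA ⇒ ppjappjajajaj   [A -> j]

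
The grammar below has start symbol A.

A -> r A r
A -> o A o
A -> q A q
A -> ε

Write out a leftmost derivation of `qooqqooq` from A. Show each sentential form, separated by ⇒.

A ⇒ qAq ⇒ qoAoq ⇒ qooAooq ⇒ qooqAqooq ⇒ qooqqooq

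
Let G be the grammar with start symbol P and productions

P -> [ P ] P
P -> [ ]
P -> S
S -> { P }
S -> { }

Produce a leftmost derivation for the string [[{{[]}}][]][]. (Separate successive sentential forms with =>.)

P => [P]P => [[P]P]P => [[S]P]P => [[{P}]P]P => [[{S}]P]P => [[{{P}}]P]P => [[{{[]}}]P]P => [[{{[]}}][]]P => [[{{[]}}][]][]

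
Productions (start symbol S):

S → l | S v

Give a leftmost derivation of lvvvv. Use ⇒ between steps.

S ⇒ Sv   [S → S v]
Sv ⇒ Svv   [S → S v]
Svv ⇒ Svvv   [S → S v]
Svvv ⇒ Svvvv   [S → S v]
Svvvv ⇒ lvvvv   [S → l]

S⇒Sv⇒Svv⇒Svvv⇒Svvvv⇒lvvvv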